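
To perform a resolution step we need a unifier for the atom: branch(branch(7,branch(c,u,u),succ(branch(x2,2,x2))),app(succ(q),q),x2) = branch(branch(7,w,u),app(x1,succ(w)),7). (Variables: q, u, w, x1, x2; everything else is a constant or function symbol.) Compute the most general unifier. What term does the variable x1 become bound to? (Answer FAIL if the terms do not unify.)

Decompose branch/3: branch(7,branch(c,u,u),succ(branch(x2,2,x2))) = branch(7,w,u),  app(succ(q),q) = app(x1,succ(w)),  x2 = 7.
Decompose branch/3: 7 = 7,  branch(c,u,u) = w,  succ(branch(x2,2,x2)) = u.
Delete trivial equation 7 = 7.
Bind w := branch(c,u,u); substituting into the one remaining equation that mentions w gives: app(succ(q),q) = app(x1,succ(branch(c,u,u))).
Bind u := succ(branch(x2,2,x2)); substituting into the one remaining equation that mentions u gives: app(succ(q),q) = app(x1,succ(branch(c,succ(branch(x2,2,x2)),succ(branch(x2,2,x2))))). Substituting into the earlier binding gives w := branch(c,succ(branch(x2,2,x2)),succ(branch(x2,2,x2))).
Decompose app/2: succ(q) = x1,  q = succ(branch(c,succ(branch(x2,2,x2)),succ(branch(x2,2,x2)))).
Bind x1 := succ(q); no other remaining equation mentions x1.
Bind q := succ(branch(c,succ(branch(x2,2,x2)),succ(branch(x2,2,x2)))); no other remaining equation mentions q. Substituting into the earlier binding gives x1 := succ(succ(branch(c,succ(branch(x2,2,x2)),succ(branch(x2,2,x2))))).
Bind x2 := 7. Substituting into the earlier bindings gives w := branch(c,succ(branch(7,2,7)),succ(branch(7,2,7))), u := succ(branch(7,2,7)), x1 := succ(succ(branch(c,succ(branch(7,2,7)),succ(branch(7,2,7))))), q := succ(branch(c,succ(branch(7,2,7)),succ(branch(7,2,7)))).
MGU = { w ↦ branch(c,succ(branch(7,2,7)),succ(branch(7,2,7))), u ↦ succ(branch(7,2,7)), x1 ↦ succ(succ(branch(c,succ(branch(7,2,7)),succ(branch(7,2,7))))), q ↦ succ(branch(c,succ(branch(7,2,7)),succ(branch(7,2,7)))), x2 ↦ 7 }, so x1 ↦ succ(succ(branch(c,succ(branch(7,2,7)),succ(branch(7,2,7))))).

succ(succ(branch(c,succ(branch(7,2,7)),succ(branch(7,2,7)))))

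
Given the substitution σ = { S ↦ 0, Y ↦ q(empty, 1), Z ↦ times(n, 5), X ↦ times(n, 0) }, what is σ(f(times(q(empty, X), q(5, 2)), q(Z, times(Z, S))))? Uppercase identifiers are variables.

Replace each occurrence of S with 0.
Replace each occurrence of Z with times(n, 5).
Replace each occurrence of X with times(n, 0).
Result: f(times(q(empty, times(n, 0)), q(5, 2)), q(times(n, 5), times(times(n, 5), 0))).

f(times(q(empty, times(n, 0)), q(5, 2)), q(times(n, 5), times(times(n, 5), 0)))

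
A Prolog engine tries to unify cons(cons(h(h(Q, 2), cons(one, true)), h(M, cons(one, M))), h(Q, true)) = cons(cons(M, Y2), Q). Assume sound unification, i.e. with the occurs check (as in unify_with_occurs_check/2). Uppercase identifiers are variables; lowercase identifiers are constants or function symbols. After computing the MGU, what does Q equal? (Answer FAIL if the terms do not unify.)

FAIL

Decompose cons/2: cons(h(h(Q, 2), cons(one, true)), h(M, cons(one, M))) = cons(M, Y2),  h(Q, true) = Q.
Decompose cons/2: h(h(Q, 2), cons(one, true)) = M,  h(M, cons(one, M)) = Y2.
Bind M := h(h(Q, 2), cons(one, true)); substituting into the one remaining equation that mentions M gives: h(h(h(Q, 2), cons(one, true)), cons(one, h(h(Q, 2), cons(one, true)))) = Y2.
Bind Y2 := h(h(h(Q, 2), cons(one, true)), cons(one, h(h(Q, 2), cons(one, true)))); no other remaining equation mentions Y2.
Occurs check fails: Q occurs in h(Q, true); the equation Q = h(Q, true) has no finite solution.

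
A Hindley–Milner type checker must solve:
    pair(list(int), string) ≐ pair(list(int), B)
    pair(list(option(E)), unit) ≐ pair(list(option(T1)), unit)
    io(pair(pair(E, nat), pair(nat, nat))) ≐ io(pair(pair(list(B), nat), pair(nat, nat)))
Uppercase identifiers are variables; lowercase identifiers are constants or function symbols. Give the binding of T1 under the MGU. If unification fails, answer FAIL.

Decompose pair/2: list(int) ≐ list(int),  string ≐ B.
Delete trivial equation list(int) ≐ list(int).
Bind B := string; substituting into the one remaining equation that mentions B gives: io(pair(pair(E, nat), pair(nat, nat))) ≐ io(pair(pair(list(string), nat), pair(nat, nat))).
Decompose pair/2: list(option(E)) ≐ list(option(T1)),  unit ≐ unit.
Decompose list/1: option(E) ≐ option(T1).
Decompose option/1: E ≐ T1.
Bind E := T1; substituting into the one remaining equation that mentions E gives: io(pair(pair(T1, nat), pair(nat, nat))) ≐ io(pair(pair(list(string), nat), pair(nat, nat))).
Delete trivial equation unit ≐ unit.
Decompose io/1: pair(pair(T1, nat), pair(nat, nat)) ≐ pair(pair(list(string), nat), pair(nat, nat)).
Decompose pair/2: pair(T1, nat) ≐ pair(list(string), nat),  pair(nat, nat) ≐ pair(nat, nat).
Decompose pair/2: T1 ≐ list(string),  nat ≐ nat.
Bind T1 := list(string); no other remaining equation mentions T1. Substituting into the earlier binding gives E := list(string).
Delete trivial equation nat ≐ nat.
Delete trivial equation pair(nat, nat) ≐ pair(nat, nat).
MGU = { B := string, E := list(string), T1 := list(string) }, so T1 := list(string).

list(string)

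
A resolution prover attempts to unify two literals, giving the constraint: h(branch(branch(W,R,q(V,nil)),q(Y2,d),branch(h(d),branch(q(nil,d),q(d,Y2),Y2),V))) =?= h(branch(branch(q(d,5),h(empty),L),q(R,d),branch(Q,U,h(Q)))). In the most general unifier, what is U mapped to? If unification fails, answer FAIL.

Decompose h/1: branch(branch(W,R,q(V,nil)),q(Y2,d),branch(h(d),branch(q(nil,d),q(d,Y2),Y2),V)) =?= branch(branch(q(d,5),h(empty),L),q(R,d),branch(Q,U,h(Q))).
Decompose branch/3: branch(W,R,q(V,nil)) =?= branch(q(d,5),h(empty),L),  q(Y2,d) =?= q(R,d),  branch(h(d),branch(q(nil,d),q(d,Y2),Y2),V) =?= branch(Q,U,h(Q)).
Decompose branch/3: W =?= q(d,5),  R =?= h(empty),  q(V,nil) =?= L.
Bind W := q(d,5); no other remaining equation mentions W.
Bind R := h(empty); substituting into the one remaining equation that mentions R gives: q(Y2,d) =?= q(h(empty),d).
Bind L := q(V,nil); no other remaining equation mentions L.
Decompose q/2: Y2 =?= h(empty),  d =?= d.
Bind Y2 := h(empty); substituting into the one remaining equation that mentions Y2 gives: branch(h(d),branch(q(nil,d),q(d,h(empty)),h(empty)),V) =?= branch(Q,U,h(Q)).
Delete trivial equation d =?= d.
Decompose branch/3: h(d) =?= Q,  branch(q(nil,d),q(d,h(empty)),h(empty)) =?= U,  V =?= h(Q).
Bind Q := h(d); substituting into the one remaining equation that mentions Q gives: V =?= h(h(d)).
Bind U := branch(q(nil,d),q(d,h(empty)),h(empty)); no other remaining equation mentions U.
Bind V := h(h(d)). Substituting into the earlier binding gives L := q(h(h(d)),nil).
MGU = { W := q(d,5), R := h(empty), L := q(h(h(d)),nil), Y2 := h(empty), Q := h(d), U := branch(q(nil,d),q(d,h(empty)),h(empty)), V := h(h(d)) }, so U := branch(q(nil,d),q(d,h(empty)),h(empty)).

branch(q(nil,d),q(d,h(empty)),h(empty))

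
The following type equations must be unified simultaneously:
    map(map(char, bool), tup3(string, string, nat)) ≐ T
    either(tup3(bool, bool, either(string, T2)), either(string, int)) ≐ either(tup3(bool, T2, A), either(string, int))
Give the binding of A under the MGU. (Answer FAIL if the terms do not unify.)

either(string, bool)

Bind T := map(map(char, bool), tup3(string, string, nat)); no other remaining equation mentions T.
Decompose either/2: tup3(bool, bool, either(string, T2)) ≐ tup3(bool, T2, A),  either(string, int) ≐ either(string, int).
Decompose tup3/3: bool ≐ bool,  bool ≐ T2,  either(string, T2) ≐ A.
Delete trivial equation bool ≐ bool.
Bind T2 := bool; substituting into the one remaining equation that mentions T2 gives: either(string, bool) ≐ A.
Bind A := either(string, bool); no other remaining equation mentions A.
Delete trivial equation either(string, int) ≐ either(string, int).
MGU = { T -> map(map(char, bool), tup3(string, string, nat)), T2 -> bool, A -> either(string, bool) }, so A -> either(string, bool).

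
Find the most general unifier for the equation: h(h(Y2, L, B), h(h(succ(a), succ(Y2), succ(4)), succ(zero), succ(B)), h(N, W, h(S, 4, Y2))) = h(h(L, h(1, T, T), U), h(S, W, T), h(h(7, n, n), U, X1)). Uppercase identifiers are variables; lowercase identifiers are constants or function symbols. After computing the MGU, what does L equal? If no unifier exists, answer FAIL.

h(1, succ(succ(zero)), succ(succ(zero)))

Decompose h/3: h(Y2, L, B) = h(L, h(1, T, T), U),  h(h(succ(a), succ(Y2), succ(4)), succ(zero), succ(B)) = h(S, W, T),  h(N, W, h(S, 4, Y2)) = h(h(7, n, n), U, X1).
Decompose h/3: Y2 = L,  L = h(1, T, T),  B = U.
Bind Y2 := L; substituting into the 2 remaining equations that mention Y2 gives: h(h(succ(a), succ(L), succ(4)), succ(zero), succ(B)) = h(S, W, T),  h(N, W, h(S, 4, L)) = h(h(7, n, n), U, X1).
Bind L := h(1, T, T); substituting into the 2 remaining equations that mention L gives: h(h(succ(a), succ(h(1, T, T)), succ(4)), succ(zero), succ(B)) = h(S, W, T),  h(N, W, h(S, 4, h(1, T, T))) = h(h(7, n, n), U, X1). Substituting into the earlier binding gives Y2 := h(1, T, T).
Bind B := U; substituting into the one remaining equation that mentions B gives: h(h(succ(a), succ(h(1, T, T)), succ(4)), succ(zero), succ(U)) = h(S, W, T).
Decompose h/3: h(succ(a), succ(h(1, T, T)), succ(4)) = S,  succ(zero) = W,  succ(U) = T.
Bind S := h(succ(a), succ(h(1, T, T)), succ(4)); substituting into the one remaining equation that mentions S gives: h(N, W, h(h(succ(a), succ(h(1, T, T)), succ(4)), 4, h(1, T, T))) = h(h(7, n, n), U, X1).
Bind W := succ(zero); substituting into the one remaining equation that mentions W gives: h(N, succ(zero), h(h(succ(a), succ(h(1, T, T)), succ(4)), 4, h(1, T, T))) = h(h(7, n, n), U, X1).
Bind T := succ(U); substituting into the remaining equation gives: h(N, succ(zero), h(h(succ(a), succ(h(1, succ(U), succ(U))), succ(4)), 4, h(1, succ(U), succ(U)))) = h(h(7, n, n), U, X1). Substituting into the earlier bindings gives Y2 := h(1, succ(U), succ(U)), L := h(1, succ(U), succ(U)), S := h(succ(a), succ(h(1, succ(U), succ(U))), succ(4)).
Decompose h/3: N = h(7, n, n),  succ(zero) = U,  h(h(succ(a), succ(h(1, succ(U), succ(U))), succ(4)), 4, h(1, succ(U), succ(U))) = X1.
Bind N := h(7, n, n); no other remaining equation mentions N.
Bind U := succ(zero); substituting into the remaining equation gives: h(h(succ(a), succ(h(1, succ(succ(zero)), succ(succ(zero)))), succ(4)), 4, h(1, succ(succ(zero)), succ(succ(zero)))) = X1. Substituting into the earlier bindings gives Y2 := h(1, succ(succ(zero)), succ(succ(zero))), L := h(1, succ(succ(zero)), succ(succ(zero))), B := succ(zero), S := h(succ(a), succ(h(1, succ(succ(zero)), succ(succ(zero)))), succ(4)), T := succ(succ(zero)).
Bind X1 := h(h(succ(a), succ(h(1, succ(succ(zero)), succ(succ(zero)))), succ(4)), 4, h(1, succ(succ(zero)), succ(succ(zero)))).
MGU = { Y2 ↦ h(1, succ(succ(zero)), succ(succ(zero))), L ↦ h(1, succ(succ(zero)), succ(succ(zero))), B ↦ succ(zero), S ↦ h(succ(a), succ(h(1, succ(succ(zero)), succ(succ(zero)))), succ(4)), W ↦ succ(zero), T ↦ succ(succ(zero)), N ↦ h(7, n, n), U ↦ succ(zero), X1 ↦ h(h(succ(a), succ(h(1, succ(succ(zero)), succ(succ(zero)))), succ(4)), 4, h(1, succ(succ(zero)), succ(succ(zero)))) }, so L ↦ h(1, succ(succ(zero)), succ(succ(zero))).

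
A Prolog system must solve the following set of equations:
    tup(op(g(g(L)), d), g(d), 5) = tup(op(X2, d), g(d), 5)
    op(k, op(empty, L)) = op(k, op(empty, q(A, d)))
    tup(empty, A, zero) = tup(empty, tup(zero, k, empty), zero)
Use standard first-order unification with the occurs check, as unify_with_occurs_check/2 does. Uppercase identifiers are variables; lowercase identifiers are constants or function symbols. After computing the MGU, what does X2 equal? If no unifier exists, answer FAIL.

g(g(q(tup(zero, k, empty), d)))

Decompose tup/3: op(g(g(L)), d) = op(X2, d),  g(d) = g(d),  5 = 5.
Decompose op/2: g(g(L)) = X2,  d = d.
Bind X2 := g(g(L)); no other remaining equation mentions X2.
Delete trivial equation d = d.
Delete trivial equation g(d) = g(d).
Delete trivial equation 5 = 5.
Decompose op/2: k = k,  op(empty, L) = op(empty, q(A, d)).
Delete trivial equation k = k.
Decompose op/2: empty = empty,  L = q(A, d).
Delete trivial equation empty = empty.
Bind L := q(A, d); no other remaining equation mentions L. Substituting into the earlier binding gives X2 := g(g(q(A, d))).
Decompose tup/3: empty = empty,  A = tup(zero, k, empty),  zero = zero.
Delete trivial equation empty = empty.
Bind A := tup(zero, k, empty); no other remaining equation mentions A. Substituting into the earlier bindings gives X2 := g(g(q(tup(zero, k, empty), d))), L := q(tup(zero, k, empty), d).
Delete trivial equation zero = zero.
MGU = { X2 = g(g(q(tup(zero, k, empty), d))), L = q(tup(zero, k, empty), d), A = tup(zero, k, empty) }, so X2 = g(g(q(tup(zero, k, empty), d))).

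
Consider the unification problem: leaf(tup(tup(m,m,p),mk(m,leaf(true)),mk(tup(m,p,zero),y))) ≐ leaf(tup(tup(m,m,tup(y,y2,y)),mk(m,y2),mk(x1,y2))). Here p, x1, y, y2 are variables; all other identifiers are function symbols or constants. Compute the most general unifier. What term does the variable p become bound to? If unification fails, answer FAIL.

tup(leaf(true),leaf(true),leaf(true))

Decompose leaf/1: tup(tup(m,m,p),mk(m,leaf(true)),mk(tup(m,p,zero),y)) ≐ tup(tup(m,m,tup(y,y2,y)),mk(m,y2),mk(x1,y2)).
Decompose tup/3: tup(m,m,p) ≐ tup(m,m,tup(y,y2,y)),  mk(m,leaf(true)) ≐ mk(m,y2),  mk(tup(m,p,zero),y) ≐ mk(x1,y2).
Decompose tup/3: m ≐ m,  m ≐ m,  p ≐ tup(y,y2,y).
Delete trivial equation m ≐ m.
Delete trivial equation m ≐ m.
Bind p := tup(y,y2,y); substituting into the one remaining equation that mentions p gives: mk(tup(m,tup(y,y2,y),zero),y) ≐ mk(x1,y2).
Decompose mk/2: m ≐ m,  leaf(true) ≐ y2.
Delete trivial equation m ≐ m.
Bind y2 := leaf(true); substituting into the remaining equation gives: mk(tup(m,tup(y,leaf(true),y),zero),y) ≐ mk(x1,leaf(true)). Substituting into the earlier binding gives p := tup(y,leaf(true),y).
Decompose mk/2: tup(m,tup(y,leaf(true),y),zero) ≐ x1,  y ≐ leaf(true).
Bind x1 := tup(m,tup(y,leaf(true),y),zero); no other remaining equation mentions x1.
Bind y := leaf(true). Substituting into the earlier bindings gives p := tup(leaf(true),leaf(true),leaf(true)), x1 := tup(m,tup(leaf(true),leaf(true),leaf(true)),zero).
MGU = { p := tup(leaf(true),leaf(true),leaf(true)), y2 := leaf(true), x1 := tup(m,tup(leaf(true),leaf(true),leaf(true)),zero), y := leaf(true) }, so p := tup(leaf(true),leaf(true),leaf(true)).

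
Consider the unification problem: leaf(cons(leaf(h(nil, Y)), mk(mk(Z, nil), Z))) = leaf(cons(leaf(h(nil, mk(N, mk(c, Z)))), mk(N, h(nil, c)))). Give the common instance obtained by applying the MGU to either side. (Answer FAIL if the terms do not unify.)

leaf(cons(leaf(h(nil, mk(mk(h(nil, c), nil), mk(c, h(nil, c))))), mk(mk(h(nil, c), nil), h(nil, c))))

Decompose leaf/1: cons(leaf(h(nil, Y)), mk(mk(Z, nil), Z)) = cons(leaf(h(nil, mk(N, mk(c, Z)))), mk(N, h(nil, c))).
Decompose cons/2: leaf(h(nil, Y)) = leaf(h(nil, mk(N, mk(c, Z)))),  mk(mk(Z, nil), Z) = mk(N, h(nil, c)).
Decompose leaf/1: h(nil, Y) = h(nil, mk(N, mk(c, Z))).
Decompose h/2: nil = nil,  Y = mk(N, mk(c, Z)).
Delete trivial equation nil = nil.
Bind Y := mk(N, mk(c, Z)); no other remaining equation mentions Y.
Decompose mk/2: mk(Z, nil) = N,  Z = h(nil, c).
Bind N := mk(Z, nil); no other remaining equation mentions N. Substituting into the earlier binding gives Y := mk(mk(Z, nil), mk(c, Z)).
Bind Z := h(nil, c). Substituting into the earlier bindings gives Y := mk(mk(h(nil, c), nil), mk(c, h(nil, c))), N := mk(h(nil, c), nil).
Applying the MGU to either side gives leaf(cons(leaf(h(nil, mk(mk(h(nil, c), nil), mk(c, h(nil, c))))), mk(mk(h(nil, c), nil), h(nil, c)))).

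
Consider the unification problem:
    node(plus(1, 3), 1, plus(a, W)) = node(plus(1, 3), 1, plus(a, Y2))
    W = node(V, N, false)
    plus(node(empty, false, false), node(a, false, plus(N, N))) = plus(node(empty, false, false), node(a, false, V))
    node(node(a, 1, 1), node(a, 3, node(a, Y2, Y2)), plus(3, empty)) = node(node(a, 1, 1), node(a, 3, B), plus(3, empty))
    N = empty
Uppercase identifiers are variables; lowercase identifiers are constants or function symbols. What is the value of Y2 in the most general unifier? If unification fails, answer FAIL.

node(plus(empty, empty), empty, false)

Decompose node/3: plus(1, 3) = plus(1, 3),  1 = 1,  plus(a, W) = plus(a, Y2).
Delete trivial equation plus(1, 3) = plus(1, 3).
Delete trivial equation 1 = 1.
Decompose plus/2: a = a,  W = Y2.
Delete trivial equation a = a.
Bind W := Y2; substituting into the one remaining equation that mentions W gives: Y2 = node(V, N, false).
Bind Y2 := node(V, N, false); substituting into the one remaining equation that mentions Y2 gives: node(node(a, 1, 1), node(a, 3, node(a, node(V, N, false), node(V, N, false))), plus(3, empty)) = node(node(a, 1, 1), node(a, 3, B), plus(3, empty)). Substituting into the earlier binding gives W := node(V, N, false).
Decompose plus/2: node(empty, false, false) = node(empty, false, false),  node(a, false, plus(N, N)) = node(a, false, V).
Delete trivial equation node(empty, false, false) = node(empty, false, false).
Decompose node/3: a = a,  false = false,  plus(N, N) = V.
Delete trivial equation a = a.
Delete trivial equation false = false.
Bind V := plus(N, N); substituting into the one remaining equation that mentions V gives: node(node(a, 1, 1), node(a, 3, node(a, node(plus(N, N), N, false), node(plus(N, N), N, false))), plus(3, empty)) = node(node(a, 1, 1), node(a, 3, B), plus(3, empty)). Substituting into the earlier bindings gives W := node(plus(N, N), N, false), Y2 := node(plus(N, N), N, false).
Decompose node/3: node(a, 1, 1) = node(a, 1, 1),  node(a, 3, node(a, node(plus(N, N), N, false), node(plus(N, N), N, false))) = node(a, 3, B),  plus(3, empty) = plus(3, empty).
Delete trivial equation node(a, 1, 1) = node(a, 1, 1).
Decompose node/3: a = a,  3 = 3,  node(a, node(plus(N, N), N, false), node(plus(N, N), N, false)) = B.
Delete trivial equation a = a.
Delete trivial equation 3 = 3.
Bind B := node(a, node(plus(N, N), N, false), node(plus(N, N), N, false)); no other remaining equation mentions B.
Delete trivial equation plus(3, empty) = plus(3, empty).
Bind N := empty. Substituting into the earlier bindings gives W := node(plus(empty, empty), empty, false), Y2 := node(plus(empty, empty), empty, false), V := plus(empty, empty), B := node(a, node(plus(empty, empty), empty, false), node(plus(empty, empty), empty, false)).
MGU = { W ↦ node(plus(empty, empty), empty, false), Y2 ↦ node(plus(empty, empty), empty, false), V ↦ plus(empty, empty), B ↦ node(a, node(plus(empty, empty), empty, false), node(plus(empty, empty), empty, false)), N ↦ empty }, so Y2 ↦ node(plus(empty, empty), empty, false).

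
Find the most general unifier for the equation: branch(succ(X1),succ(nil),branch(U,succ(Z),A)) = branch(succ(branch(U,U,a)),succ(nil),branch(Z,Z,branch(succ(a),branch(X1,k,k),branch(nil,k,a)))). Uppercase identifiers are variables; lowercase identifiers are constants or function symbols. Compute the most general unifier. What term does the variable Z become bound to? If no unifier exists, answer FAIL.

Decompose branch/3: succ(X1) = succ(branch(U,U,a)),  succ(nil) = succ(nil),  branch(U,succ(Z),A) = branch(Z,Z,branch(succ(a),branch(X1,k,k),branch(nil,k,a))).
Decompose succ/1: X1 = branch(U,U,a).
Bind X1 := branch(U,U,a); substituting into the one remaining equation that mentions X1 gives: branch(U,succ(Z),A) = branch(Z,Z,branch(succ(a),branch(branch(U,U,a),k,k),branch(nil,k,a))).
Delete trivial equation succ(nil) = succ(nil).
Decompose branch/3: U = Z,  succ(Z) = Z,  A = branch(succ(a),branch(branch(U,U,a),k,k),branch(nil,k,a)).
Bind U := Z; substituting into the one remaining equation that mentions U gives: A = branch(succ(a),branch(branch(Z,Z,a),k,k),branch(nil,k,a)). Substituting into the earlier binding gives X1 := branch(Z,Z,a).
Occurs check fails: Z occurs in succ(Z); the equation Z = succ(Z) has no finite solution.

FAIL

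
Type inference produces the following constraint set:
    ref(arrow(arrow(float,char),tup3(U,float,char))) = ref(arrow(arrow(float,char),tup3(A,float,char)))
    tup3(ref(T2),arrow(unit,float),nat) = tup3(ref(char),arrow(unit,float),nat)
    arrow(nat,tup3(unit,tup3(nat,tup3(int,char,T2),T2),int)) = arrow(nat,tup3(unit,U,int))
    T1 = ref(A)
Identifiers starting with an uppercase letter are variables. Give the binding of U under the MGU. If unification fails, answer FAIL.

tup3(nat,tup3(int,char,char),char)

Decompose ref/1: arrow(arrow(float,char),tup3(U,float,char)) = arrow(arrow(float,char),tup3(A,float,char)).
Decompose arrow/2: arrow(float,char) = arrow(float,char),  tup3(U,float,char) = tup3(A,float,char).
Delete trivial equation arrow(float,char) = arrow(float,char).
Decompose tup3/3: U = A,  float = float,  char = char.
Bind U := A; substituting into the one remaining equation that mentions U gives: arrow(nat,tup3(unit,tup3(nat,tup3(int,char,T2),T2),int)) = arrow(nat,tup3(unit,A,int)).
Delete trivial equation float = float.
Delete trivial equation char = char.
Decompose tup3/3: ref(T2) = ref(char),  arrow(unit,float) = arrow(unit,float),  nat = nat.
Decompose ref/1: T2 = char.
Bind T2 := char; substituting into the one remaining equation that mentions T2 gives: arrow(nat,tup3(unit,tup3(nat,tup3(int,char,char),char),int)) = arrow(nat,tup3(unit,A,int)).
Delete trivial equation arrow(unit,float) = arrow(unit,float).
Delete trivial equation nat = nat.
Decompose arrow/2: nat = nat,  tup3(unit,tup3(nat,tup3(int,char,char),char),int) = tup3(unit,A,int).
Delete trivial equation nat = nat.
Decompose tup3/3: unit = unit,  tup3(nat,tup3(int,char,char),char) = A,  int = int.
Delete trivial equation unit = unit.
Bind A := tup3(nat,tup3(int,char,char),char); substituting into the one remaining equation that mentions A gives: T1 = ref(tup3(nat,tup3(int,char,char),char)). Substituting into the earlier binding gives U := tup3(nat,tup3(int,char,char),char).
Delete trivial equation int = int.
Bind T1 := ref(tup3(nat,tup3(int,char,char),char)).
MGU = { U ↦ tup3(nat,tup3(int,char,char),char), T2 ↦ char, A ↦ tup3(nat,tup3(int,char,char),char), T1 ↦ ref(tup3(nat,tup3(int,char,char),char)) }, so U ↦ tup3(nat,tup3(int,char,char),char).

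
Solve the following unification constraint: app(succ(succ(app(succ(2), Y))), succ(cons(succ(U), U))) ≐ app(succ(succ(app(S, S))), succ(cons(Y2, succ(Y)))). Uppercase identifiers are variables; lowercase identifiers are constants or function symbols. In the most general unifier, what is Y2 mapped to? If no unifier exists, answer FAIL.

Decompose app/2: succ(succ(app(succ(2), Y))) ≐ succ(succ(app(S, S))),  succ(cons(succ(U), U)) ≐ succ(cons(Y2, succ(Y))).
Decompose succ/1: succ(app(succ(2), Y)) ≐ succ(app(S, S)).
Decompose succ/1: app(succ(2), Y) ≐ app(S, S).
Decompose app/2: succ(2) ≐ S,  Y ≐ S.
Bind S := succ(2); substituting into the one remaining equation that mentions S gives: Y ≐ succ(2).
Bind Y := succ(2); substituting into the remaining equation gives: succ(cons(succ(U), U)) ≐ succ(cons(Y2, succ(succ(2)))).
Decompose succ/1: cons(succ(U), U) ≐ cons(Y2, succ(succ(2))).
Decompose cons/2: succ(U) ≐ Y2,  U ≐ succ(succ(2)).
Bind Y2 := succ(U); no other remaining equation mentions Y2.
Bind U := succ(succ(2)). Substituting into the earlier binding gives Y2 := succ(succ(succ(2))).
MGU = { S := succ(2), Y := succ(2), Y2 := succ(succ(succ(2))), U := succ(succ(2)) }, so Y2 := succ(succ(succ(2))).

succ(succ(succ(2)))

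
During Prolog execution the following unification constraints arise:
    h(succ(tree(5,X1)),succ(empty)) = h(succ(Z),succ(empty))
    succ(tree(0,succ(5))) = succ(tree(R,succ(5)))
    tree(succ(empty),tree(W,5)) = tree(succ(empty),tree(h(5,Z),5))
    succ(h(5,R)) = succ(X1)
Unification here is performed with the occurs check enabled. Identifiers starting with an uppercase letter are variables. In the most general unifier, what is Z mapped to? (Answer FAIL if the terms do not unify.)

Decompose h/2: succ(tree(5,X1)) = succ(Z),  succ(empty) = succ(empty).
Decompose succ/1: tree(5,X1) = Z.
Bind Z := tree(5,X1); substituting into the one remaining equation that mentions Z gives: tree(succ(empty),tree(W,5)) = tree(succ(empty),tree(h(5,tree(5,X1)),5)).
Delete trivial equation succ(empty) = succ(empty).
Decompose succ/1: tree(0,succ(5)) = tree(R,succ(5)).
Decompose tree/2: 0 = R,  succ(5) = succ(5).
Bind R := 0; substituting into the one remaining equation that mentions R gives: succ(h(5,0)) = succ(X1).
Delete trivial equation succ(5) = succ(5).
Decompose tree/2: succ(empty) = succ(empty),  tree(W,5) = tree(h(5,tree(5,X1)),5).
Delete trivial equation succ(empty) = succ(empty).
Decompose tree/2: W = h(5,tree(5,X1)),  5 = 5.
Bind W := h(5,tree(5,X1)); no other remaining equation mentions W.
Delete trivial equation 5 = 5.
Decompose succ/1: h(5,0) = X1.
Bind X1 := h(5,0). Substituting into the earlier bindings gives Z := tree(5,h(5,0)), W := h(5,tree(5,h(5,0))).
MGU = { Z = tree(5,h(5,0)), R = 0, W = h(5,tree(5,h(5,0))), X1 = h(5,0) }, so Z = tree(5,h(5,0)).

tree(5,h(5,0))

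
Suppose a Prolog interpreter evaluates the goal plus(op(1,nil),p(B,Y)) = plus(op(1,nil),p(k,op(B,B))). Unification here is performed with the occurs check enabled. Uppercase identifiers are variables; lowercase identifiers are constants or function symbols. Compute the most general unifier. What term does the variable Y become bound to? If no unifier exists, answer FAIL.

Decompose plus/2: op(1,nil) = op(1,nil),  p(B,Y) = p(k,op(B,B)).
Delete trivial equation op(1,nil) = op(1,nil).
Decompose p/2: B = k,  Y = op(B,B).
Bind B := k; substituting into the remaining equation gives: Y = op(k,k).
Bind Y := op(k,k).
MGU = { B = k, Y = op(k,k) }, so Y = op(k,k).

op(k,k)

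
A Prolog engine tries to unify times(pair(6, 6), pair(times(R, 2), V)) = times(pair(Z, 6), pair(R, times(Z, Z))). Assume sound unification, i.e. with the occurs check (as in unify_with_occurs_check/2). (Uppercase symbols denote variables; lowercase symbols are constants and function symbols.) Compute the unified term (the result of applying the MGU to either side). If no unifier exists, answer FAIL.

Decompose times/2: pair(6, 6) = pair(Z, 6),  pair(times(R, 2), V) = pair(R, times(Z, Z)).
Decompose pair/2: 6 = Z,  6 = 6.
Bind Z := 6; substituting into the one remaining equation that mentions Z gives: pair(times(R, 2), V) = pair(R, times(6, 6)).
Delete trivial equation 6 = 6.
Decompose pair/2: times(R, 2) = R,  V = times(6, 6).
Occurs check fails: R occurs in times(R, 2); the equation R = times(R, 2) has no finite solution.

FAIL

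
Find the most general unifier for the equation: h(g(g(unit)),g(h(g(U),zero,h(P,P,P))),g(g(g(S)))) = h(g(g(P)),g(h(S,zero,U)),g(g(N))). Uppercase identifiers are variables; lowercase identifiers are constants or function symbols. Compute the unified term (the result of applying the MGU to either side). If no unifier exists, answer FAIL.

h(g(g(unit)),g(h(g(h(unit,unit,unit)),zero,h(unit,unit,unit))),g(g(g(g(h(unit,unit,unit))))))

Decompose h/3: g(g(unit)) = g(g(P)),  g(h(g(U),zero,h(P,P,P))) = g(h(S,zero,U)),  g(g(g(S))) = g(g(N)).
Decompose g/1: g(unit) = g(P).
Decompose g/1: unit = P.
Bind P := unit; substituting into the one remaining equation that mentions P gives: g(h(g(U),zero,h(unit,unit,unit))) = g(h(S,zero,U)).
Decompose g/1: h(g(U),zero,h(unit,unit,unit)) = h(S,zero,U).
Decompose h/3: g(U) = S,  zero = zero,  h(unit,unit,unit) = U.
Bind S := g(U); substituting into the one remaining equation that mentions S gives: g(g(g(g(U)))) = g(g(N)).
Delete trivial equation zero = zero.
Bind U := h(unit,unit,unit); substituting into the remaining equation gives: g(g(g(g(h(unit,unit,unit))))) = g(g(N)). Substituting into the earlier binding gives S := g(h(unit,unit,unit)).
Decompose g/1: g(g(g(h(unit,unit,unit)))) = g(N).
Decompose g/1: g(g(h(unit,unit,unit))) = N.
Bind N := g(g(h(unit,unit,unit))).
Applying the MGU to either side gives h(g(g(unit)),g(h(g(h(unit,unit,unit)),zero,h(unit,unit,unit))),g(g(g(g(h(unit,unit,unit)))))).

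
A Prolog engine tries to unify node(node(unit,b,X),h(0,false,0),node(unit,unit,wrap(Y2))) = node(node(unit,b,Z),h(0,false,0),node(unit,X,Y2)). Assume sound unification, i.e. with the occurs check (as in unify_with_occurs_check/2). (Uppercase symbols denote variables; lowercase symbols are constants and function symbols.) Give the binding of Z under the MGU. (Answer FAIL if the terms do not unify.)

FAIL

Decompose node/3: node(unit,b,X) = node(unit,b,Z),  h(0,false,0) = h(0,false,0),  node(unit,unit,wrap(Y2)) = node(unit,X,Y2).
Decompose node/3: unit = unit,  b = b,  X = Z.
Delete trivial equation unit = unit.
Delete trivial equation b = b.
Bind X := Z; substituting into the one remaining equation that mentions X gives: node(unit,unit,wrap(Y2)) = node(unit,Z,Y2).
Delete trivial equation h(0,false,0) = h(0,false,0).
Decompose node/3: unit = unit,  unit = Z,  wrap(Y2) = Y2.
Delete trivial equation unit = unit.
Bind Z := unit; no other remaining equation mentions Z. Substituting into the earlier binding gives X := unit.
Occurs check fails: Y2 occurs in wrap(Y2); the equation Y2 = wrap(Y2) has no finite solution.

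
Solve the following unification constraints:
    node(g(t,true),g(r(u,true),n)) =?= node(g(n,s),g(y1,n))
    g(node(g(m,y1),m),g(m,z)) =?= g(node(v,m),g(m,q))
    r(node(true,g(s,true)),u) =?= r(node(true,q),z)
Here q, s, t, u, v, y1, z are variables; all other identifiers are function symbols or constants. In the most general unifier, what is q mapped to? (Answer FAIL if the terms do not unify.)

g(true,true)

Decompose node/2: g(t,true) =?= g(n,s),  g(r(u,true),n) =?= g(y1,n).
Decompose g/2: t =?= n,  true =?= s.
Bind t := n; no other remaining equation mentions t.
Bind s := true; substituting into the one remaining equation that mentions s gives: r(node(true,g(true,true)),u) =?= r(node(true,q),z).
Decompose g/2: r(u,true) =?= y1,  n =?= n.
Bind y1 := r(u,true); substituting into the one remaining equation that mentions y1 gives: g(node(g(m,r(u,true)),m),g(m,z)) =?= g(node(v,m),g(m,q)).
Delete trivial equation n =?= n.
Decompose g/2: node(g(m,r(u,true)),m) =?= node(v,m),  g(m,z) =?= g(m,q).
Decompose node/2: g(m,r(u,true)) =?= v,  m =?= m.
Bind v := g(m,r(u,true)); no other remaining equation mentions v.
Delete trivial equation m =?= m.
Decompose g/2: m =?= m,  z =?= q.
Delete trivial equation m =?= m.
Bind z := q; substituting into the remaining equation gives: r(node(true,g(true,true)),u) =?= r(node(true,q),q).
Decompose r/2: node(true,g(true,true)) =?= node(true,q),  u =?= q.
Decompose node/2: true =?= true,  g(true,true) =?= q.
Delete trivial equation true =?= true.
Bind q := g(true,true); substituting into the remaining equation gives: u =?= g(true,true). Substituting into the earlier binding gives z := g(true,true).
Bind u := g(true,true). Substituting into the earlier bindings gives y1 := r(g(true,true),true), v := g(m,r(g(true,true),true)).
MGU = { t ↦ n, s ↦ true, y1 ↦ r(g(true,true),true), v ↦ g(m,r(g(true,true),true)), z ↦ g(true,true), q ↦ g(true,true), u ↦ g(true,true) }, so q ↦ g(true,true).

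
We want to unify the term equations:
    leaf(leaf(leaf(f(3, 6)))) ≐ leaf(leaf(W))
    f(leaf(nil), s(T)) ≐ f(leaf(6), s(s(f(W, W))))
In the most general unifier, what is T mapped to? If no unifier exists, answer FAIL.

FAIL

Decompose leaf/1: leaf(leaf(f(3, 6))) ≐ leaf(W).
Decompose leaf/1: leaf(f(3, 6)) ≐ W.
Bind W := leaf(f(3, 6)); substituting into the remaining equation gives: f(leaf(nil), s(T)) ≐ f(leaf(6), s(s(f(leaf(f(3, 6)), leaf(f(3, 6)))))).
Decompose f/2: leaf(nil) ≐ leaf(6),  s(T) ≐ s(s(f(leaf(f(3, 6)), leaf(f(3, 6))))).
Decompose leaf/1: nil ≐ 6.
Clash: constants nil and 6 differ; no unifier exists.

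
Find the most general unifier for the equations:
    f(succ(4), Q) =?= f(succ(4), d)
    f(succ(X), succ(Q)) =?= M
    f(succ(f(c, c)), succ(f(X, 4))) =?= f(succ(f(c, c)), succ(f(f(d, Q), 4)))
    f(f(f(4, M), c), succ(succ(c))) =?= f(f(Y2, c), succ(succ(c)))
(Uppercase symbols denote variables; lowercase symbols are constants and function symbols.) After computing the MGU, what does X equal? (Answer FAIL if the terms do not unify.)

f(d, d)

Decompose f/2: succ(4) =?= succ(4),  Q =?= d.
Delete trivial equation succ(4) =?= succ(4).
Bind Q := d; substituting into the 2 remaining equations that mention Q gives: f(succ(X), succ(d)) =?= M,  f(succ(f(c, c)), succ(f(X, 4))) =?= f(succ(f(c, c)), succ(f(f(d, d), 4))).
Bind M := f(succ(X), succ(d)); substituting into the one remaining equation that mentions M gives: f(f(f(4, f(succ(X), succ(d))), c), succ(succ(c))) =?= f(f(Y2, c), succ(succ(c))).
Decompose f/2: succ(f(c, c)) =?= succ(f(c, c)),  succ(f(X, 4)) =?= succ(f(f(d, d), 4)).
Delete trivial equation succ(f(c, c)) =?= succ(f(c, c)).
Decompose succ/1: f(X, 4) =?= f(f(d, d), 4).
Decompose f/2: X =?= f(d, d),  4 =?= 4.
Bind X := f(d, d); substituting into the one remaining equation that mentions X gives: f(f(f(4, f(succ(f(d, d)), succ(d))), c), succ(succ(c))) =?= f(f(Y2, c), succ(succ(c))). Substituting into the earlier binding gives M := f(succ(f(d, d)), succ(d)).
Delete trivial equation 4 =?= 4.
Decompose f/2: f(f(4, f(succ(f(d, d)), succ(d))), c) =?= f(Y2, c),  succ(succ(c)) =?= succ(succ(c)).
Decompose f/2: f(4, f(succ(f(d, d)), succ(d))) =?= Y2,  c =?= c.
Bind Y2 := f(4, f(succ(f(d, d)), succ(d))); no other remaining equation mentions Y2.
Delete trivial equation c =?= c.
Delete trivial equation succ(succ(c)) =?= succ(succ(c)).
MGU = { Q -> d, M -> f(succ(f(d, d)), succ(d)), X -> f(d, d), Y2 -> f(4, f(succ(f(d, d)), succ(d))) }, so X -> f(d, d).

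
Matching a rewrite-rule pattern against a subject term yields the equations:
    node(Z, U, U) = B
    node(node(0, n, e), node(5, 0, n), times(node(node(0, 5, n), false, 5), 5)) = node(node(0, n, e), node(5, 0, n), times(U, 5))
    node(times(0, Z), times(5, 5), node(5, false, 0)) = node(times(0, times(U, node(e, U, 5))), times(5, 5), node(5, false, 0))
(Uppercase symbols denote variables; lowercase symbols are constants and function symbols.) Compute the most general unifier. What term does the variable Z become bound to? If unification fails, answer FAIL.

times(node(node(0, 5, n), false, 5), node(e, node(node(0, 5, n), false, 5), 5))

Bind B := node(Z, U, U); no other remaining equation mentions B.
Decompose node/3: node(0, n, e) = node(0, n, e),  node(5, 0, n) = node(5, 0, n),  times(node(node(0, 5, n), false, 5), 5) = times(U, 5).
Delete trivial equation node(0, n, e) = node(0, n, e).
Delete trivial equation node(5, 0, n) = node(5, 0, n).
Decompose times/2: node(node(0, 5, n), false, 5) = U,  5 = 5.
Bind U := node(node(0, 5, n), false, 5); substituting into the one remaining equation that mentions U gives: node(times(0, Z), times(5, 5), node(5, false, 0)) = node(times(0, times(node(node(0, 5, n), false, 5), node(e, node(node(0, 5, n), false, 5), 5))), times(5, 5), node(5, false, 0)). Substituting into the earlier binding gives B := node(Z, node(node(0, 5, n), false, 5), node(node(0, 5, n), false, 5)).
Delete trivial equation 5 = 5.
Decompose node/3: times(0, Z) = times(0, times(node(node(0, 5, n), false, 5), node(e, node(node(0, 5, n), false, 5), 5))),  times(5, 5) = times(5, 5),  node(5, false, 0) = node(5, false, 0).
Decompose times/2: 0 = 0,  Z = times(node(node(0, 5, n), false, 5), node(e, node(node(0, 5, n), false, 5), 5)).
Delete trivial equation 0 = 0.
Bind Z := times(node(node(0, 5, n), false, 5), node(e, node(node(0, 5, n), false, 5), 5)); no other remaining equation mentions Z. Substituting into the earlier binding gives B := node(times(node(node(0, 5, n), false, 5), node(e, node(node(0, 5, n), false, 5), 5)), node(node(0, 5, n), false, 5), node(node(0, 5, n), false, 5)).
Delete trivial equation times(5, 5) = times(5, 5).
Delete trivial equation node(5, false, 0) = node(5, false, 0).
MGU = { B -> node(times(node(node(0, 5, n), false, 5), node(e, node(node(0, 5, n), false, 5), 5)), node(node(0, 5, n), false, 5), node(node(0, 5, n), false, 5)), U -> node(node(0, 5, n), false, 5), Z -> times(node(node(0, 5, n), false, 5), node(e, node(node(0, 5, n), false, 5), 5)) }, so Z -> times(node(node(0, 5, n), false, 5), node(e, node(node(0, 5, n), false, 5), 5)).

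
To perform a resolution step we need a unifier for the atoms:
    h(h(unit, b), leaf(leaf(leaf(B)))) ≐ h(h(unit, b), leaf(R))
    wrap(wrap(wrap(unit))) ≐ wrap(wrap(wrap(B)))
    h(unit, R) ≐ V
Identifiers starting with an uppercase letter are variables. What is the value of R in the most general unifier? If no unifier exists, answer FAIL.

Decompose h/2: h(unit, b) ≐ h(unit, b),  leaf(leaf(leaf(B))) ≐ leaf(R).
Delete trivial equation h(unit, b) ≐ h(unit, b).
Decompose leaf/1: leaf(leaf(B)) ≐ R.
Bind R := leaf(leaf(B)); substituting into the one remaining equation that mentions R gives: h(unit, leaf(leaf(B))) ≐ V.
Decompose wrap/1: wrap(wrap(unit)) ≐ wrap(wrap(B)).
Decompose wrap/1: wrap(unit) ≐ wrap(B).
Decompose wrap/1: unit ≐ B.
Bind B := unit; substituting into the remaining equation gives: h(unit, leaf(leaf(unit))) ≐ V. Substituting into the earlier binding gives R := leaf(leaf(unit)).
Bind V := h(unit, leaf(leaf(unit))).
MGU = { R ↦ leaf(leaf(unit)), B ↦ unit, V ↦ h(unit, leaf(leaf(unit))) }, so R ↦ leaf(leaf(unit)).

leaf(leaf(unit))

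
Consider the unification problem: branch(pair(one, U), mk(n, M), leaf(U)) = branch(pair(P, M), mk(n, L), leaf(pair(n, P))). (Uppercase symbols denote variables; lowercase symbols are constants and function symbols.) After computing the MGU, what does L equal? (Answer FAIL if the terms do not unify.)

pair(n, one)

Decompose branch/3: pair(one, U) = pair(P, M),  mk(n, M) = mk(n, L),  leaf(U) = leaf(pair(n, P)).
Decompose pair/2: one = P,  U = M.
Bind P := one; substituting into the one remaining equation that mentions P gives: leaf(U) = leaf(pair(n, one)).
Bind U := M; substituting into the one remaining equation that mentions U gives: leaf(M) = leaf(pair(n, one)).
Decompose mk/2: n = n,  M = L.
Delete trivial equation n = n.
Bind M := L; substituting into the remaining equation gives: leaf(L) = leaf(pair(n, one)). Substituting into the earlier binding gives U := L.
Decompose leaf/1: L = pair(n, one).
Bind L := pair(n, one). Substituting into the earlier bindings gives U := pair(n, one), M := pair(n, one).
MGU = { P -> one, U -> pair(n, one), M -> pair(n, one), L -> pair(n, one) }, so L -> pair(n, one).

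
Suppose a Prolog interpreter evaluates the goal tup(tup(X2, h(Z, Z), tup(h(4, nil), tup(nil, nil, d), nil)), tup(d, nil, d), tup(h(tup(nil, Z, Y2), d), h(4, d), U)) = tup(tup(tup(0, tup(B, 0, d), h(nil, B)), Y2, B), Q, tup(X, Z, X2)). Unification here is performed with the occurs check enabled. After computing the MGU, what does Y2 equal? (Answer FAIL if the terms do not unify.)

Decompose tup/3: tup(X2, h(Z, Z), tup(h(4, nil), tup(nil, nil, d), nil)) = tup(tup(0, tup(B, 0, d), h(nil, B)), Y2, B),  tup(d, nil, d) = Q,  tup(h(tup(nil, Z, Y2), d), h(4, d), U) = tup(X, Z, X2).
Decompose tup/3: X2 = tup(0, tup(B, 0, d), h(nil, B)),  h(Z, Z) = Y2,  tup(h(4, nil), tup(nil, nil, d), nil) = B.
Bind X2 := tup(0, tup(B, 0, d), h(nil, B)); substituting into the one remaining equation that mentions X2 gives: tup(h(tup(nil, Z, Y2), d), h(4, d), U) = tup(X, Z, tup(0, tup(B, 0, d), h(nil, B))).
Bind Y2 := h(Z, Z); substituting into the one remaining equation that mentions Y2 gives: tup(h(tup(nil, Z, h(Z, Z)), d), h(4, d), U) = tup(X, Z, tup(0, tup(B, 0, d), h(nil, B))).
Bind B := tup(h(4, nil), tup(nil, nil, d), nil); substituting into the one remaining equation that mentions B gives: tup(h(tup(nil, Z, h(Z, Z)), d), h(4, d), U) = tup(X, Z, tup(0, tup(tup(h(4, nil), tup(nil, nil, d), nil), 0, d), h(nil, tup(h(4, nil), tup(nil, nil, d), nil)))). Substituting into the earlier binding gives X2 := tup(0, tup(tup(h(4, nil), tup(nil, nil, d), nil), 0, d), h(nil, tup(h(4, nil), tup(nil, nil, d), nil))).
Bind Q := tup(d, nil, d); no other remaining equation mentions Q.
Decompose tup/3: h(tup(nil, Z, h(Z, Z)), d) = X,  h(4, d) = Z,  U = tup(0, tup(tup(h(4, nil), tup(nil, nil, d), nil), 0, d), h(nil, tup(h(4, nil), tup(nil, nil, d), nil))).
Bind X := h(tup(nil, Z, h(Z, Z)), d); no other remaining equation mentions X.
Bind Z := h(4, d); no other remaining equation mentions Z. Substituting into the earlier bindings gives Y2 := h(h(4, d), h(4, d)), X := h(tup(nil, h(4, d), h(h(4, d), h(4, d))), d).
Bind U := tup(0, tup(tup(h(4, nil), tup(nil, nil, d), nil), 0, d), h(nil, tup(h(4, nil), tup(nil, nil, d), nil))).
MGU = { X2 -> tup(0, tup(tup(h(4, nil), tup(nil, nil, d), nil), 0, d), h(nil, tup(h(4, nil), tup(nil, nil, d), nil))), Y2 -> h(h(4, d), h(4, d)), B -> tup(h(4, nil), tup(nil, nil, d), nil), Q -> tup(d, nil, d), X -> h(tup(nil, h(4, d), h(h(4, d), h(4, d))), d), Z -> h(4, d), U -> tup(0, tup(tup(h(4, nil), tup(nil, nil, d), nil), 0, d), h(nil, tup(h(4, nil), tup(nil, nil, d), nil))) }, so Y2 -> h(h(4, d), h(4, d)).

h(h(4, d), h(4, d))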